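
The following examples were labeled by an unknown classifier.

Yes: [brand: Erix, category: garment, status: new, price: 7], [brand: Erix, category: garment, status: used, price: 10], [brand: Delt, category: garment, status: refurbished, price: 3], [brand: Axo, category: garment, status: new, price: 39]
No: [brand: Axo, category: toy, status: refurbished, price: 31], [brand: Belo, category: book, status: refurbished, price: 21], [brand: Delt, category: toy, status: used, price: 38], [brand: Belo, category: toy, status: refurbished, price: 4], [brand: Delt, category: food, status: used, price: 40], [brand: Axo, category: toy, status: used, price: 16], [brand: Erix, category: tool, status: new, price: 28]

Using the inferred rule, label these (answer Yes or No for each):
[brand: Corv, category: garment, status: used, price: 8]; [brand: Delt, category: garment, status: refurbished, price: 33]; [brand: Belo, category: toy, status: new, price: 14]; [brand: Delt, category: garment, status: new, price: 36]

Yes, Yes, No, Yes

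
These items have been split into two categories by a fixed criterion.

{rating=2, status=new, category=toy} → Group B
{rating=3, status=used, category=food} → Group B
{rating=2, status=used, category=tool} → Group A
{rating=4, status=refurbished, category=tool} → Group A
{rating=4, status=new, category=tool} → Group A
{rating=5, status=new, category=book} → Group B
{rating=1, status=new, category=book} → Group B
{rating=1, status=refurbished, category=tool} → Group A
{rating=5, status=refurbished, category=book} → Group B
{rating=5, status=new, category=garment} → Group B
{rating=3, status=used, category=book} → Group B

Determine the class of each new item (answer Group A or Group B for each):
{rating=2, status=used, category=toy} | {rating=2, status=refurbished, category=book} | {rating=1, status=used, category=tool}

Group B, Group B, Group A

All 'Group A' examples share one property — category is tool — and every 'Group B' example lacks it.
Group B: {rating=2, status=used, category=toy}, since category is toy. Group B: {rating=2, status=refurbished, category=book}, since category is book. Group A: {rating=1, status=used, category=tool}, since category is tool.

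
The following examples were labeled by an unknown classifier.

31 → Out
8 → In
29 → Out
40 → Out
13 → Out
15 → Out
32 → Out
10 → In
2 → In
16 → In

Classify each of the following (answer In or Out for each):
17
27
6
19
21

The simplest hypothesis consistent with all the labels is: even AND at most 16.
17 — 17 is odd, 17 > 16, hence Out.
27 — 27 is odd, 27 > 16, hence Out.
6 — 6 is even, 6 ≤ 16, hence In.
19 — 19 is odd, 19 > 16, hence Out.
21 — 21 is odd, 21 > 16, hence Out.

Out, Out, In, Out, Out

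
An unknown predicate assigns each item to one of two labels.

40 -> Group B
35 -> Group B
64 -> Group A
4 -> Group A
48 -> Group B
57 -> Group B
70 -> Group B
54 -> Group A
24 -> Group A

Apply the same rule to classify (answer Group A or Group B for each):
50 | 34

Group B, Group A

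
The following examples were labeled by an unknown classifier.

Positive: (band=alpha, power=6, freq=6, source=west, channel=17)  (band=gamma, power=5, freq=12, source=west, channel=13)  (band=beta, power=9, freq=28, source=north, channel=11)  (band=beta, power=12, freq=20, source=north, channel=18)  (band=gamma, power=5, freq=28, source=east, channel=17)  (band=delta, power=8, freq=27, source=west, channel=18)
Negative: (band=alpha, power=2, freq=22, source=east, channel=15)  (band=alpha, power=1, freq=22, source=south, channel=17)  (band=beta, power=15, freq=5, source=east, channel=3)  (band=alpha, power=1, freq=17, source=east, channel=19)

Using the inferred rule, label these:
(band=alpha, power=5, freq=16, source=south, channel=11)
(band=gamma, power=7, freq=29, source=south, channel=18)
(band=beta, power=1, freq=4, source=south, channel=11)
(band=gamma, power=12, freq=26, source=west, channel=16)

Positive, Positive, Negative, Positive

The common property of the 'Positive' items is: power ≥ 5 AND freq ≥ 6. No 'Negative' item has it.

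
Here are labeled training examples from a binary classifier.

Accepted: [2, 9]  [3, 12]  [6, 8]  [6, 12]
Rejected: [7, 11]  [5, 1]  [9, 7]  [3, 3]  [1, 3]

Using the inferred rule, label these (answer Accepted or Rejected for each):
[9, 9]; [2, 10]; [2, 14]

Rejected, Accepted, Accepted

A rule that fits every label: product is even — true of each 'Accepted' example, false of each 'Rejected' one.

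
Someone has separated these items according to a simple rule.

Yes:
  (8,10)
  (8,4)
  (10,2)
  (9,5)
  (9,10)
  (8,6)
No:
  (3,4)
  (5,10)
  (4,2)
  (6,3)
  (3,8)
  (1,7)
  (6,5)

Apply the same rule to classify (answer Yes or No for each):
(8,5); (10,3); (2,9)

Rule: first ≥ 7. This holds for each 'Yes' example and fails for each 'No' one.
(8,5): first 8, passes → Yes. (10,3): first 10, passes → Yes. (2,9): first 2, fails this test → No.

Yes, Yes, No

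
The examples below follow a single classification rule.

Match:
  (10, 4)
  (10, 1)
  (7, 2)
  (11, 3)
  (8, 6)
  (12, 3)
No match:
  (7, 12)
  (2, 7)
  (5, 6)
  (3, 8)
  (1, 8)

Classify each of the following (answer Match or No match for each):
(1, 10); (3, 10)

No match, No match

The pattern is that an item is 'Match' exactly when: first > second.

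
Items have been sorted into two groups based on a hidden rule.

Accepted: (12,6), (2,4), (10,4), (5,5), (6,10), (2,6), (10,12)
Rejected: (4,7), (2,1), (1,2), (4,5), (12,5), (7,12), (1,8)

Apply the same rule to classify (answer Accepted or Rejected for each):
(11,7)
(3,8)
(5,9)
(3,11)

Comparing the two groups points to one rule — sum is even.

Accepted, Rejected, Accepted, Accepted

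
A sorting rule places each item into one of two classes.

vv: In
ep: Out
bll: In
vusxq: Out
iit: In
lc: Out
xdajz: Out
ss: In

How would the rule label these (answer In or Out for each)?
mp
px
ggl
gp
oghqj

Out, Out, In, Out, Out

The distinguishing property — has a double letter — holds for all the 'In' cases and none of the 'Out' cases.
mp — no doubled letter, hence Out. px — no doubled letter, hence Out. ggl — 'gg' doubled, hence In. gp — no doubled letter, hence Out. oghqj — no doubled letter, hence Out.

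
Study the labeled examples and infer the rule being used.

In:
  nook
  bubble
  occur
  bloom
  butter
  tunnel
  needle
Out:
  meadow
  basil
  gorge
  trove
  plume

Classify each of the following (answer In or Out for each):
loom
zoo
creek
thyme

'In' ⟺ has a double letter.

In, In, In, Out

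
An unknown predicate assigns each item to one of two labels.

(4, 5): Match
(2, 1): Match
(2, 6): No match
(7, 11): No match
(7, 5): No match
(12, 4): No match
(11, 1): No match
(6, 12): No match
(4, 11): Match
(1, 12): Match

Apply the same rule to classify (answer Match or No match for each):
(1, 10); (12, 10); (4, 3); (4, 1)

Match, No match, Match, Match

Checking candidate rules against both groups, what survives is: sum is odd.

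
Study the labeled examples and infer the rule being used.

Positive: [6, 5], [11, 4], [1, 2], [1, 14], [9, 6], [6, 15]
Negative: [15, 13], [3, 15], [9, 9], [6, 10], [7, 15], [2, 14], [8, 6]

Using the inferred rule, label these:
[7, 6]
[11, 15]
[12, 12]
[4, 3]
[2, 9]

Positive, Negative, Negative, Positive, Positive

The rule appears to be: sum is odd.
[7, 6]: Positive (7+6 = 13). [11, 15]: Negative (11+15 = 26). [12, 12]: Negative (12+12 = 24). [4, 3]: Positive (4+3 = 7). [2, 9]: Positive (2+9 = 11).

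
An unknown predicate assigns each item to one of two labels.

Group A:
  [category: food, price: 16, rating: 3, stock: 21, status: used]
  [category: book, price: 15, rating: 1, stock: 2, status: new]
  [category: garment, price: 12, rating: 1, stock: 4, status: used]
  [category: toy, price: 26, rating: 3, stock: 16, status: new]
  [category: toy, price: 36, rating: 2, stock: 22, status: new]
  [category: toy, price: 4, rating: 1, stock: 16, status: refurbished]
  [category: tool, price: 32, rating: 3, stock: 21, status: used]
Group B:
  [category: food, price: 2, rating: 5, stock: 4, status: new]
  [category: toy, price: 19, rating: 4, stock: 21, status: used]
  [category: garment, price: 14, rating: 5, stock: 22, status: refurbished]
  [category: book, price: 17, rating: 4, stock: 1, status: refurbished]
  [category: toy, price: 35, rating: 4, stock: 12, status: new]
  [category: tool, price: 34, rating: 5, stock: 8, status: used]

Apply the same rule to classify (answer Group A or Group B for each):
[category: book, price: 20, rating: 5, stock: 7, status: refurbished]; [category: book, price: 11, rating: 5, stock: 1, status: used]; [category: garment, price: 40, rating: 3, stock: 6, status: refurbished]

One predicate separates the groups cleanly: rating ≤ 3.
Group B: [category: book, price: 20, rating: 5, stock: 7, status: refurbished], since rating = 5. Group B: [category: book, price: 11, rating: 5, stock: 1, status: used], since rating = 5. Group A: [category: garment, price: 40, rating: 3, stock: 6, status: refurbished], since rating = 3.

Group B, Group B, Group A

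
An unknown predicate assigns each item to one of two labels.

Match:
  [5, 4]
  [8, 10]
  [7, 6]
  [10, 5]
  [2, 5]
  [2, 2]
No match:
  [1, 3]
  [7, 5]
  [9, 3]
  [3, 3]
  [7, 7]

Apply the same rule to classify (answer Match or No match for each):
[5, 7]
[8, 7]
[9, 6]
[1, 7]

Looking at the examples, the only property every 'Match' case has and every 'No match' case lacks is: product is even.

No match, Match, Match, No match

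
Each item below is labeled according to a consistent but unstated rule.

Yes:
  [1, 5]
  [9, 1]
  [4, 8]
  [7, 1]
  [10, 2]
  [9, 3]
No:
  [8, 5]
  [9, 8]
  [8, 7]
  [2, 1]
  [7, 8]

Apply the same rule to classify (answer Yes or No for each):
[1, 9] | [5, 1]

One predicate separates the groups cleanly: sum is even.

Yes, Yes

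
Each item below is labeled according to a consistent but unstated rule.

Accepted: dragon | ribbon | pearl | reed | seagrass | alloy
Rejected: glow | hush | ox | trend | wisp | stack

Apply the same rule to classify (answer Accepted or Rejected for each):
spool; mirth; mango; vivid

The common property of the 'Accepted' items is: has ≥ 2 vowels. No 'Rejected' item has it.
spool — 2 vowels, hence Accepted.
mirth — 1 vowel, hence Rejected.
mango — 2 vowels, hence Accepted.
vivid — 2 vowels, hence Accepted.

Accepted, Rejected, Accepted, Accepted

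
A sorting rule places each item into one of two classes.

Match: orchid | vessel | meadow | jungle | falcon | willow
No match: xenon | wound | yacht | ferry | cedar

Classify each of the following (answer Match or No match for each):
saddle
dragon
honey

Match, Match, No match

The rule appears to be: even length.
saddle: length 6, fits → Match.
dragon: length 6, fits → Match.
honey: length 5, does not pass → No match.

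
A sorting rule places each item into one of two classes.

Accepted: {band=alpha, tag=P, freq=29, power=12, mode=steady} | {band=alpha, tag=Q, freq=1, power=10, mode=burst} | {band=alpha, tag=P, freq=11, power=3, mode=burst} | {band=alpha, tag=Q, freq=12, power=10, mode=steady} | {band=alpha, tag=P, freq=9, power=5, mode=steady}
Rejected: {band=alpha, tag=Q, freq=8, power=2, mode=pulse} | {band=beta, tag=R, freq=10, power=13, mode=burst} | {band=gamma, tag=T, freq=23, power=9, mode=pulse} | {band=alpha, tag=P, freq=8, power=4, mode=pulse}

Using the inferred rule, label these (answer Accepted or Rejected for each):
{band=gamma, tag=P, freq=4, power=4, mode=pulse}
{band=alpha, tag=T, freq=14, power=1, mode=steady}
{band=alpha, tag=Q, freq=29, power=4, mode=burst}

Rejected, Accepted, Accepted

One predicate separates the groups cleanly: band is alpha AND freq ≠ 8.
{band=gamma, tag=P, freq=4, power=4, mode=pulse}: band is gamma, freq = 4 — fails this test, so Rejected.
{band=alpha, tag=T, freq=14, power=1, mode=steady}: band is alpha, freq = 14 — matches, so Accepted.
{band=alpha, tag=Q, freq=29, power=4, mode=burst}: band is alpha, freq = 29 — matches, so Accepted.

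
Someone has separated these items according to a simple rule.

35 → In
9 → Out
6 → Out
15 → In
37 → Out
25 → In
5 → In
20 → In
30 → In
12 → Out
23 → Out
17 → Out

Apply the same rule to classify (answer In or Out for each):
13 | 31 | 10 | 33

Out, Out, In, Out

Looking at the examples, the only property every 'In' case has and every 'Out' case lacks is: multiple of 5.
Out: 13, since 13 = 5·2 + 3.
Out: 31, since 31 = 5·6 + 1.
In: 10, since 10 = 5·2.
Out: 33, since 33 = 5·6 + 3.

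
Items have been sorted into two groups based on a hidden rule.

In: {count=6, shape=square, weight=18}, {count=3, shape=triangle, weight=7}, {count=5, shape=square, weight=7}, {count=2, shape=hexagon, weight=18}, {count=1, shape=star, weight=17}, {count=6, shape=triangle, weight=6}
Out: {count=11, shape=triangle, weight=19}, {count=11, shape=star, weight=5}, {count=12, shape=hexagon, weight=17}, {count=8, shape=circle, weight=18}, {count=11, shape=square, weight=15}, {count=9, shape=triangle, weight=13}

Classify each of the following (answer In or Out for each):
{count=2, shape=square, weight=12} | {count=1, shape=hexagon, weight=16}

In, In

The rule appears to be: count ≤ 6.
{count=2, shape=square, weight=12}: In (count = 2). {count=1, shape=hexagon, weight=16}: In (count = 1).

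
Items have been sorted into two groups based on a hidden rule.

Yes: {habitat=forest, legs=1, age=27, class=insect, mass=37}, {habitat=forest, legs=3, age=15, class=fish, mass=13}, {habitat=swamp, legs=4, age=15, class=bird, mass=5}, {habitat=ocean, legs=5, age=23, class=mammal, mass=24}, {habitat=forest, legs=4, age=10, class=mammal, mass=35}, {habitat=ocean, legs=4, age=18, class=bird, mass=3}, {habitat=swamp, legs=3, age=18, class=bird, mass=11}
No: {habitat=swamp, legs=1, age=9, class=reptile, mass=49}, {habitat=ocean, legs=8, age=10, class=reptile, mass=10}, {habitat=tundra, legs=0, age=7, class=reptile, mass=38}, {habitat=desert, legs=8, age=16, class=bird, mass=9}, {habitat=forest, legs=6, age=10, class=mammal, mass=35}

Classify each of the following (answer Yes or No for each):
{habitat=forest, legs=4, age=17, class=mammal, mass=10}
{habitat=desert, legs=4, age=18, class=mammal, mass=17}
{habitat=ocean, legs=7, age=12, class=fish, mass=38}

Yes, Yes, No

'Yes' ⟺ age ≥ 10 AND legs ≤ 5.
{habitat=forest, legs=4, age=17, class=mammal, mass=10} — age = 17, legs = 4, hence Yes.
{habitat=desert, legs=4, age=18, class=mammal, mass=17} — age = 18, legs = 4, hence Yes.
{habitat=ocean, legs=7, age=12, class=fish, mass=38} — age = 12, legs = 7, hence No.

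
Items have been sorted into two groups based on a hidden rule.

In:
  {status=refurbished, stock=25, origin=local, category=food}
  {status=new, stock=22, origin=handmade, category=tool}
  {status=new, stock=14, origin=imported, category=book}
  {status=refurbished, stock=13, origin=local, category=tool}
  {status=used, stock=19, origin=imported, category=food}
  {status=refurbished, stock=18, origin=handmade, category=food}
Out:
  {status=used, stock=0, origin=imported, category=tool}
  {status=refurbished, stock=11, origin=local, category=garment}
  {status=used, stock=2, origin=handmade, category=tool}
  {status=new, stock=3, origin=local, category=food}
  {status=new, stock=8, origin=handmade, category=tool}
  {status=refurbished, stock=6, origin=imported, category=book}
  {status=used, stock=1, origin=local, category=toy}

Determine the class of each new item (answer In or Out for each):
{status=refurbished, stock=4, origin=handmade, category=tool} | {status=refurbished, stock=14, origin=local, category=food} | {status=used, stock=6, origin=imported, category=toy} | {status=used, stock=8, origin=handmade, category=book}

The common property of the 'In' items is: stock ≥ 13. No 'Out' item has it.

Out, In, Out, Out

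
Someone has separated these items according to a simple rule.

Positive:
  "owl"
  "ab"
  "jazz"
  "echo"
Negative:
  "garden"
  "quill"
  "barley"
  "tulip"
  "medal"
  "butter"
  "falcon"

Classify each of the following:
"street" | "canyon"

'Positive' ⟺ length ≤ 4.
"street": Negative (length 6).
"canyon": Negative (length 6).

Negative, Negative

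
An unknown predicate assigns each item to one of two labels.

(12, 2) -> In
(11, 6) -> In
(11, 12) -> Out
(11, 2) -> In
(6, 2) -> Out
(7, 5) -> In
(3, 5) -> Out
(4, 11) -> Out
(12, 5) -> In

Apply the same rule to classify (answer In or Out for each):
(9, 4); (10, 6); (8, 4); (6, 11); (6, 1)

In, In, In, Out, Out

The classifier is using: first > second AND sum ≥ 12.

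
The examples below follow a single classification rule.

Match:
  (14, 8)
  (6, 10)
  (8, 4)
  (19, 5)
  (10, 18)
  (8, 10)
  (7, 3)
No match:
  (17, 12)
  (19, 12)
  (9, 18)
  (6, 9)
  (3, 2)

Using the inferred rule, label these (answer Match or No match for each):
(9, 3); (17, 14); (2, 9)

Match, No match, No match

Every 'Match' example satisfies: sum is even. None of the 'No match' examples do.
(9, 3) — 9+3 = 12, hence Match.
(17, 14) — 17+14 = 31, hence No match.
(2, 9) — 2+9 = 11, hence No match.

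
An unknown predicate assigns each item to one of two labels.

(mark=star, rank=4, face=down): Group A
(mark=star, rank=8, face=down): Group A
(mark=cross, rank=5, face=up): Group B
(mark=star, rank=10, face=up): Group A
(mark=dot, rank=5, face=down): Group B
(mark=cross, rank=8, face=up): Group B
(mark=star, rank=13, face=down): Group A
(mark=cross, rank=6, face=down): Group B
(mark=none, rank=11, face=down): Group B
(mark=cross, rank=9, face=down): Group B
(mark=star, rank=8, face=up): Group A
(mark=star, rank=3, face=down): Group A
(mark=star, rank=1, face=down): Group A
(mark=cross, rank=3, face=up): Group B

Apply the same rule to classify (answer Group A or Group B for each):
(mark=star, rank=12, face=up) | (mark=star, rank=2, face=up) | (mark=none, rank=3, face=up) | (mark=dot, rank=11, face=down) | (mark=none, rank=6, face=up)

Group A, Group A, Group B, Group B, Group B

Rule: mark is star. This holds for each 'Group A' example and fails for each 'Group B' one.
(mark=star, rank=12, face=up): Group A (mark is star).
(mark=star, rank=2, face=up): Group A (mark is star).
(mark=none, rank=3, face=up): Group B (mark is none).
(mark=dot, rank=11, face=down): Group B (mark is dot).
(mark=none, rank=6, face=up): Group B (mark is none).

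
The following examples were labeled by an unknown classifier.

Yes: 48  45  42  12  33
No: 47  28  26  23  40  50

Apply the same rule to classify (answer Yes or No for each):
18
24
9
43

Yes, Yes, Yes, No

The distinguishing property — multiple of 3 — holds for all the 'Yes' cases and none of the 'No' cases.
18: 18 = 3·6 — checks out, so Yes.
24: 24 = 3·8 — checks out, so Yes.
9: 9 = 3·3 — checks out, so Yes.
43: 43 = 3·14 + 1 — doesn't qualify, so No.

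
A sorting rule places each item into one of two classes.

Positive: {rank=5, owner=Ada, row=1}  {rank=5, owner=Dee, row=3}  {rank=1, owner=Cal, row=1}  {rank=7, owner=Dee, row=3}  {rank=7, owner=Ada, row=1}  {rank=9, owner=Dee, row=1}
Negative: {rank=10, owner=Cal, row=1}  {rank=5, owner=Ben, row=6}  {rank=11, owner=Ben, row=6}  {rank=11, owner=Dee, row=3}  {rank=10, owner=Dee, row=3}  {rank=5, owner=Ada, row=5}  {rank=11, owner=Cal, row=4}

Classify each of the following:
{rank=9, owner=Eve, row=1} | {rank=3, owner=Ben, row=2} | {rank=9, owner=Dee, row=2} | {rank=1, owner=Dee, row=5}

Positive, Positive, Positive, Negative

Rule: rank ≤ 9 AND row ≤ 3. This holds for each 'Positive' example and fails for each 'Negative' one.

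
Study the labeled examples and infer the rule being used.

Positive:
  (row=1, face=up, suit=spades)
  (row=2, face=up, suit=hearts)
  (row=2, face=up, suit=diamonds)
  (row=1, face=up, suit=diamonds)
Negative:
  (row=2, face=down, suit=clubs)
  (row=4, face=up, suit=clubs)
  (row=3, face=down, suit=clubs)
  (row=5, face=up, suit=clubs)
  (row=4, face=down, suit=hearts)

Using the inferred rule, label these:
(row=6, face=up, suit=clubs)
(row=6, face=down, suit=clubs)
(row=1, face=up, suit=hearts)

Rule: face is up AND row ≤ 2. This holds for each 'Positive' example and fails for each 'Negative' one.
(row=6, face=up, suit=clubs): Negative (face is up, row = 6).
(row=6, face=down, suit=clubs): Negative (face is down, row = 6).
(row=1, face=up, suit=hearts): Positive (face is up, row = 1).

Negative, Negative, Positive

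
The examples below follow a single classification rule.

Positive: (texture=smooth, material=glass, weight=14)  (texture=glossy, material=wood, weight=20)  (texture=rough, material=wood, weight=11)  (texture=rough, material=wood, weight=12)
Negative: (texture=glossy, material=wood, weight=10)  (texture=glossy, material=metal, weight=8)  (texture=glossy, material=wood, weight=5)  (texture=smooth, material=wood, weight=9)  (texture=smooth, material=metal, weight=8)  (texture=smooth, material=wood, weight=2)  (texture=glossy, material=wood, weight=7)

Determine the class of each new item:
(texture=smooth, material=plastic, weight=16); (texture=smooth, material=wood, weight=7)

Positive, Negative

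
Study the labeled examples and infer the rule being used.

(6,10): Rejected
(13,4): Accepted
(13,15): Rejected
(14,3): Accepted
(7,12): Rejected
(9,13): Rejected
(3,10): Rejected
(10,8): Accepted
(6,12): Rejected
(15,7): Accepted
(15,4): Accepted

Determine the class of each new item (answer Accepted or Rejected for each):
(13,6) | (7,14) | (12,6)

Every 'Accepted' example satisfies: first > second. None of the 'Rejected' examples do.

Accepted, Rejected, Accepted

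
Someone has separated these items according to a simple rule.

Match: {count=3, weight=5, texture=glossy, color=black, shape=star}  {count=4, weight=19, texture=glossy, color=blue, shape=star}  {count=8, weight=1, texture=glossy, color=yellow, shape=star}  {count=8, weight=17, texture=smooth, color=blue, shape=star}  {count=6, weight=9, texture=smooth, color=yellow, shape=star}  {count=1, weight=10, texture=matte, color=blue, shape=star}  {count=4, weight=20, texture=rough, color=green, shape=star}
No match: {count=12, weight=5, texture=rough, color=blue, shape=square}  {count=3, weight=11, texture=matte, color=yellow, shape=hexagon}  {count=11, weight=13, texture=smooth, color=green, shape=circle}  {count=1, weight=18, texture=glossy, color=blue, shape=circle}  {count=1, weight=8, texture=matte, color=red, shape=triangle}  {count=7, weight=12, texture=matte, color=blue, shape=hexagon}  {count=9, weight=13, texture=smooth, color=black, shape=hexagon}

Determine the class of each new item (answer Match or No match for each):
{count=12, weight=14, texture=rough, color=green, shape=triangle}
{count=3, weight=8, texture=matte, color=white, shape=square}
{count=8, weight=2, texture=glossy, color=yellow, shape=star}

No match, No match, Match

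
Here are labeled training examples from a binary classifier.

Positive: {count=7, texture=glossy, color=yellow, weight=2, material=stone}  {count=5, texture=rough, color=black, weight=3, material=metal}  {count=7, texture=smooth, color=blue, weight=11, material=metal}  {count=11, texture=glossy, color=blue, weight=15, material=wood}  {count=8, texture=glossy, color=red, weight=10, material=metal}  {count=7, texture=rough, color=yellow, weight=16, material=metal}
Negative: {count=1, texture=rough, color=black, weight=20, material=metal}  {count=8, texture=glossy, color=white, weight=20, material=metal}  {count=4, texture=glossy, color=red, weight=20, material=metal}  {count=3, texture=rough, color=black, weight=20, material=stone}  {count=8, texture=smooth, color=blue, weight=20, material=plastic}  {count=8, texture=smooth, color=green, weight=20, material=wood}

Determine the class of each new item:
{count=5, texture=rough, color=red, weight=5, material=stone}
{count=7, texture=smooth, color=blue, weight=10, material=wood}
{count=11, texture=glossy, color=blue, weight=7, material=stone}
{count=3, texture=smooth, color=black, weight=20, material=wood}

Positive, Positive, Positive, Negative

A rule that fits every label: weight ≤ 16 — true of each 'Positive' example, false of each 'Negative' one.
{count=5, texture=rough, color=red, weight=5, material=stone} — weight = 5, hence Positive. {count=7, texture=smooth, color=blue, weight=10, material=wood} — weight = 10, hence Positive. {count=11, texture=glossy, color=blue, weight=7, material=stone} — weight = 7, hence Positive. {count=3, texture=smooth, color=black, weight=20, material=wood} — weight = 20, hence Negative.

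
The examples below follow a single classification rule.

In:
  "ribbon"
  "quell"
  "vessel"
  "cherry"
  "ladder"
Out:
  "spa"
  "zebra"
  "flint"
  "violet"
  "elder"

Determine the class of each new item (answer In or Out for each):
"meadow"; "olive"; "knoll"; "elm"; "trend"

Out, Out, In, Out, Out

Looking at the examples, the only property every 'In' case has and every 'Out' case lacks is: has a double letter.
"meadow": Out (no doubled letter).
"olive": Out (no doubled letter).
"knoll": In ('ll' doubled).
"elm": Out (no doubled letter).
"trend": Out (no doubled letter).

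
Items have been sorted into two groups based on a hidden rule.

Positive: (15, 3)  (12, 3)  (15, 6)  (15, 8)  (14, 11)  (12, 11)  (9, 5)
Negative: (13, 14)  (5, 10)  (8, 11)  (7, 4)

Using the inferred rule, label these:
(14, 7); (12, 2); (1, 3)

The simplest hypothesis consistent with all the labels is: first > second AND sum ≥ 14.

Positive, Positive, Negative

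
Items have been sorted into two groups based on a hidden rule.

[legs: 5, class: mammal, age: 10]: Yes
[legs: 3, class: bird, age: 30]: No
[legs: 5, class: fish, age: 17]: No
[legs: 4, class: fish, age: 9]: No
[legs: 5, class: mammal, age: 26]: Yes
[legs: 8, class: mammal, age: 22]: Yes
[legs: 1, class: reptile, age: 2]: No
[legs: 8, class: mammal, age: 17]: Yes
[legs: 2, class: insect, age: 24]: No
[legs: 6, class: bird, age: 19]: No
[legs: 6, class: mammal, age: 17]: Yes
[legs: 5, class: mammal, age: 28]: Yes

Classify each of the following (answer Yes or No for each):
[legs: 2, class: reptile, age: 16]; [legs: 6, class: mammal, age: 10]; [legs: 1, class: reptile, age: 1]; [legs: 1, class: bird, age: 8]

The distinguishing property — class is mammal — holds for all the 'Yes' cases and none of the 'No' cases.

No, Yes, No, No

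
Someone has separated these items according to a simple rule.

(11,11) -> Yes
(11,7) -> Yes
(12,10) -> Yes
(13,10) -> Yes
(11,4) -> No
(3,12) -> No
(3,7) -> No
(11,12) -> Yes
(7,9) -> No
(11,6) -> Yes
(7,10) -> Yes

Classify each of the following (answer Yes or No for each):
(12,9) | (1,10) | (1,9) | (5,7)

Yes, No, No, No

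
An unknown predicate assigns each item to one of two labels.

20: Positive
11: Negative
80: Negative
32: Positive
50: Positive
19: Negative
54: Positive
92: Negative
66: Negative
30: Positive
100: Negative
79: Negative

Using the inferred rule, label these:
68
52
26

Negative, Positive, Positive

Rule: even AND at most 54. This holds for each 'Positive' example and fails for each 'Negative' one.
68: 68 is even, 68 > 54 — doesn't match, so Negative. 52: 52 is even, 52 ≤ 54 — qualifies, so Positive. 26: 26 is even, 26 ≤ 54 — qualifies, so Positive.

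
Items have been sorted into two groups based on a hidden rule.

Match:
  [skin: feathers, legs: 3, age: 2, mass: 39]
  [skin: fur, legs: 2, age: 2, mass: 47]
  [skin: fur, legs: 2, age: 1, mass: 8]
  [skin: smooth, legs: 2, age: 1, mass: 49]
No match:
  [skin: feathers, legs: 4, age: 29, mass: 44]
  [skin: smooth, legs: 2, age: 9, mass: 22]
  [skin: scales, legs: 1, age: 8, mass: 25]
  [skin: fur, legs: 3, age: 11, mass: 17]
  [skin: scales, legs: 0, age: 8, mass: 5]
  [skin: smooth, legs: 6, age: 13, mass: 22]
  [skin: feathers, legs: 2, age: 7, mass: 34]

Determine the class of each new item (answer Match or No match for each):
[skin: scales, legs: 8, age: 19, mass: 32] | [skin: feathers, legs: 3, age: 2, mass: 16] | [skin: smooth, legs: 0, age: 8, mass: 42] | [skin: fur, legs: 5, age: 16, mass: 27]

No match, Match, No match, No match

Every 'Match' example satisfies: age ≤ 2. None of the 'No match' examples do.
[skin: scales, legs: 8, age: 19, mass: 32] — age = 19, hence No match. [skin: feathers, legs: 3, age: 2, mass: 16] — age = 2, hence Match. [skin: smooth, legs: 0, age: 8, mass: 42] — age = 8, hence No match. [skin: fur, legs: 5, age: 16, mass: 27] — age = 16, hence No match.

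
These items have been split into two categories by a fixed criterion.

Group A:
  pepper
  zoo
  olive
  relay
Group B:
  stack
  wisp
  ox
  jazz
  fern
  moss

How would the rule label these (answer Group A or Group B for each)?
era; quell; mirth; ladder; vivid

All 'Group A' examples share one property — has ≥ 2 vowels — and every 'Group B' example lacks it.
era — 2 vowels, hence Group A. quell — 2 vowels, hence Group A. mirth — 1 vowel, hence Group B. ladder — 2 vowels, hence Group A. vivid — 2 vowels, hence Group A.

Group A, Group A, Group B, Group A, Group A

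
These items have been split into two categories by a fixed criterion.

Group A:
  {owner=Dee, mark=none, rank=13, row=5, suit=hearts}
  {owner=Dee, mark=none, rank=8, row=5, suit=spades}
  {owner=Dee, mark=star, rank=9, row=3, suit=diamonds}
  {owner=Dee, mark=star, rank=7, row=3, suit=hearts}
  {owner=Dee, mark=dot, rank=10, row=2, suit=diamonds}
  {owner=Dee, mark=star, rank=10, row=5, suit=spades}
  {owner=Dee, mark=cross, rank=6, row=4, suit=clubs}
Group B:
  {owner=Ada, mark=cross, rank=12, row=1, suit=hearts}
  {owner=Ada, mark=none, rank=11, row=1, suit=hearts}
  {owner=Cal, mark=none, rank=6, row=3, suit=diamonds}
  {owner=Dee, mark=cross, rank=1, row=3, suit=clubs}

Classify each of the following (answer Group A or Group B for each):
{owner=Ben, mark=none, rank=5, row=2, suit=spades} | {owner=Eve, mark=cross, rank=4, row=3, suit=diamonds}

The common property of the 'Group A' items is: owner is Dee AND rank ≥ 6. No 'Group B' item has it.

Group B, Group B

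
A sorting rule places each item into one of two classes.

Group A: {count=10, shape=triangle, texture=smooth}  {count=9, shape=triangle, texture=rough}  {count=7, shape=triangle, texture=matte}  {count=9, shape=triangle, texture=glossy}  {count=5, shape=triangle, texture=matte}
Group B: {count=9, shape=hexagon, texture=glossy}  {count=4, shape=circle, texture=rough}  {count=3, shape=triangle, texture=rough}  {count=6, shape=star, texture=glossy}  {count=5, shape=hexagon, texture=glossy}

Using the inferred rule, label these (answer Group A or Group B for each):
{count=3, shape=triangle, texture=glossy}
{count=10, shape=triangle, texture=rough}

Group B, Group A

The classifier is using: shape is triangle AND count ≥ 4.
Group B: {count=3, shape=triangle, texture=glossy}, since shape is triangle, count = 3.
Group A: {count=10, shape=triangle, texture=rough}, since shape is triangle, count = 10.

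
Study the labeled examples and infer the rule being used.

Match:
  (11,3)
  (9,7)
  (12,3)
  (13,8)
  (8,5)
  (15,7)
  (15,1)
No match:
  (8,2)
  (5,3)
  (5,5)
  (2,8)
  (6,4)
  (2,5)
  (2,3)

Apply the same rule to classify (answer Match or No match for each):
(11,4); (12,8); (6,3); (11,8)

The common property of the 'Match' items is: sum ≥ 13. No 'No match' item has it.

Match, Match, No match, Match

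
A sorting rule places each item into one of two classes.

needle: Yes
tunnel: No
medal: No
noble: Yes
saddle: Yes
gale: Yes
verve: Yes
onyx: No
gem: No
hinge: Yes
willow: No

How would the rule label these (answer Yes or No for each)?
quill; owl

No, No

Rule: ends with 'e'. This holds for each 'Yes' example and fails for each 'No' one.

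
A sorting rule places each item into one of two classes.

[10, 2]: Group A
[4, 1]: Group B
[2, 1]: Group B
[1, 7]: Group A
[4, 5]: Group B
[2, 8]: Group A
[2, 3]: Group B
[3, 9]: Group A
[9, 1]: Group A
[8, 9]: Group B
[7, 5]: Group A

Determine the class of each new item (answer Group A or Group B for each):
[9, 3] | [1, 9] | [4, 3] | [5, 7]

The pattern is that an item is 'Group A' exactly when: sum is even.
[9, 3]: 9+3 = 12 — qualifies, so Group A. [1, 9]: 1+9 = 10 — qualifies, so Group A. [4, 3]: 4+3 = 7 — does not pass, so Group B. [5, 7]: 5+7 = 12 — qualifies, so Group A.

Group A, Group A, Group B, Group A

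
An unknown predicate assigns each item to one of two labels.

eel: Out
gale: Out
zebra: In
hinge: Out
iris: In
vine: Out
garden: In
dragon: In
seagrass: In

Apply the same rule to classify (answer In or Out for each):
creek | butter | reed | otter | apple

In, In, In, In, Out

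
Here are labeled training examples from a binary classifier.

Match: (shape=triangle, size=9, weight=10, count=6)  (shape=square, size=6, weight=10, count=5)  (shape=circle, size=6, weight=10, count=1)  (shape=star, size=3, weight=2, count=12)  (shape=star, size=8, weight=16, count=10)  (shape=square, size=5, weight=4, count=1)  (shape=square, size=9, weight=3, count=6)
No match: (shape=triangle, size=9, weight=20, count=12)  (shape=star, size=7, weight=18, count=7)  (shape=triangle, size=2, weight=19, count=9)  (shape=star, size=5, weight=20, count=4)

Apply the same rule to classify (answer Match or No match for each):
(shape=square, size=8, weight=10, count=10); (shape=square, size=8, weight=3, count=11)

Match, Match

Every 'Match' example satisfies: weight ≤ 16. None of the 'No match' examples do.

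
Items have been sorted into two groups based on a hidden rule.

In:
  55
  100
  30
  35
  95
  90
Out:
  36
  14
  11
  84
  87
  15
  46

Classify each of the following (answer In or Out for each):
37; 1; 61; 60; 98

Out, Out, Out, In, Out

All 'In' examples share one property — multiple of 5 AND at least 30 — and every 'Out' example lacks it.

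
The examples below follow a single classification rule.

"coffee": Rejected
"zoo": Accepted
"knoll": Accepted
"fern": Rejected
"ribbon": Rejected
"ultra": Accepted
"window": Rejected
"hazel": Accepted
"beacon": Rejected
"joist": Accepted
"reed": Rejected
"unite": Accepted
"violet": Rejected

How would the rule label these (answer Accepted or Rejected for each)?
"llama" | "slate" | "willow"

Accepted, Accepted, Rejected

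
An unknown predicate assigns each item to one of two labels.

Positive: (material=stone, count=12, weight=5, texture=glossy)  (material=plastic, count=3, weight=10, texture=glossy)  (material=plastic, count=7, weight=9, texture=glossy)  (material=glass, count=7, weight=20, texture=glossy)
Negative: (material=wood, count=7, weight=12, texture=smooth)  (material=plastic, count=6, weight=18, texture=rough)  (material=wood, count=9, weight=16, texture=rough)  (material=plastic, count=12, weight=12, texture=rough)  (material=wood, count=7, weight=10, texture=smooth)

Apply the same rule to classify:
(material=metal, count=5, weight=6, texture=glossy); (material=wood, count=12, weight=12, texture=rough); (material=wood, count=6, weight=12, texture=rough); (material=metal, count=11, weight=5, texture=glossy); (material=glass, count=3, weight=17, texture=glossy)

Positive, Negative, Negative, Positive, Positive

The distinguishing property — texture is glossy — holds for all the 'Positive' cases and none of the 'Negative' cases.
(material=metal, count=5, weight=6, texture=glossy): Positive (texture is glossy). (material=wood, count=12, weight=12, texture=rough): Negative (texture is rough). (material=wood, count=6, weight=12, texture=rough): Negative (texture is rough). (material=metal, count=11, weight=5, texture=glossy): Positive (texture is glossy). (material=glass, count=3, weight=17, texture=glossy): Positive (texture is glossy).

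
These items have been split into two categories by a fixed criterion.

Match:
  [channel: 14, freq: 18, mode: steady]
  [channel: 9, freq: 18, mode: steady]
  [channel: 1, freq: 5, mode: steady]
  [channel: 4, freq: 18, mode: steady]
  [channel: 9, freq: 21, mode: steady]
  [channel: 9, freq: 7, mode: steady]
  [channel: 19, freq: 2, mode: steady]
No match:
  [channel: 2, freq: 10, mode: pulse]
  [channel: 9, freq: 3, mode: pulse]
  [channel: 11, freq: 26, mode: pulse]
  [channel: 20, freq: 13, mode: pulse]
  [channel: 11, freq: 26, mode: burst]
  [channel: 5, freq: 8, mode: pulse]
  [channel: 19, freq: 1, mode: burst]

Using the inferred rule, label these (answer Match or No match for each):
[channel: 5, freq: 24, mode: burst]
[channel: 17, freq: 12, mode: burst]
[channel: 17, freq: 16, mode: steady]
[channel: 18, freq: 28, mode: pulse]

No match, No match, Match, No match

The simplest hypothesis consistent with all the labels is: mode is steady.
[channel: 5, freq: 24, mode: burst]: No match (mode is burst).
[channel: 17, freq: 12, mode: burst]: No match (mode is burst).
[channel: 17, freq: 16, mode: steady]: Match (mode is steady).
[channel: 18, freq: 28, mode: pulse]: No match (mode is pulse).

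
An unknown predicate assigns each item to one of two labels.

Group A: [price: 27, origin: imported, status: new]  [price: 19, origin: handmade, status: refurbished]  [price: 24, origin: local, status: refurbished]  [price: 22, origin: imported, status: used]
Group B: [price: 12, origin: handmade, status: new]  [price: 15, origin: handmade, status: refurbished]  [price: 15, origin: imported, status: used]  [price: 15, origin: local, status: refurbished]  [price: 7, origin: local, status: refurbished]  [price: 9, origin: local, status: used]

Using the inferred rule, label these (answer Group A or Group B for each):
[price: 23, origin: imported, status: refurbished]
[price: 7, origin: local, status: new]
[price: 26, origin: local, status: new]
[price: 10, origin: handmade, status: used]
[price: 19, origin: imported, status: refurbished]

Group A, Group B, Group A, Group B, Group A

'Group A' ⟺ price ≥ 19.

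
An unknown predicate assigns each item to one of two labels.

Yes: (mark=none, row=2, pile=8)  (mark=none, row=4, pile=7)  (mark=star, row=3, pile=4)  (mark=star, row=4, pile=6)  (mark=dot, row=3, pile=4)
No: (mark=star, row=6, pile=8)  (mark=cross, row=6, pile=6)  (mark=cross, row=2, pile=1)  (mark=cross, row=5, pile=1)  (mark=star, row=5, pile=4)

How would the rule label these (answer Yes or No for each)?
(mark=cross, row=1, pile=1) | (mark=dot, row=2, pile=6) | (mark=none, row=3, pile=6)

The pattern is that an item is 'Yes' exactly when: row ≤ 4 AND pile ≥ 4.
(mark=cross, row=1, pile=1): No (row = 1, pile = 1).
(mark=dot, row=2, pile=6): Yes (row = 2, pile = 6).
(mark=none, row=3, pile=6): Yes (row = 3, pile = 6).

No, Yes, Yes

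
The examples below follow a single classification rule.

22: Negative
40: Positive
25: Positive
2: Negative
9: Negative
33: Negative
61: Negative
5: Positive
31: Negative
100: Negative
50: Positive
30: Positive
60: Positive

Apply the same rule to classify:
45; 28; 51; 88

The classifier is using: multiple of 5 AND at most 60.
45: 45 = 5·9, 45 ≤ 60 — qualifies, so Positive. 28: 28 = 5·5 + 3, 28 ≤ 60 — doesn't qualify, so Negative. 51: 51 = 5·10 + 1, 51 ≤ 60 — doesn't qualify, so Negative. 88: 88 = 5·17 + 3, 88 > 60 — doesn't qualify, so Negative.

Positive, Negative, Negative, Negative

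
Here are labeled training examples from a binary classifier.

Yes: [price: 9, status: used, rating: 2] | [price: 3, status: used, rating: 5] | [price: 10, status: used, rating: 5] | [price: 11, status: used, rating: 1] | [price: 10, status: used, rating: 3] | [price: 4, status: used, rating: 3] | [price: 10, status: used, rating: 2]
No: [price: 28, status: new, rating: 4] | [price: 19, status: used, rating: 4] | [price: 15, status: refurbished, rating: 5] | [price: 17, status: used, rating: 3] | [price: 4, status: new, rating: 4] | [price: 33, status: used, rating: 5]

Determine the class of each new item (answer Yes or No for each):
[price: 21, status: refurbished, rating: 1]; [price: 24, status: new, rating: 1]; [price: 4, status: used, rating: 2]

The pattern is that an item is 'Yes' exactly when: status is used AND price ≤ 11.
No: [price: 21, status: refurbished, rating: 1], since status is refurbished, price = 21.
No: [price: 24, status: new, rating: 1], since status is new, price = 24.
Yes: [price: 4, status: used, rating: 2], since status is used, price = 4.

No, No, Yes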